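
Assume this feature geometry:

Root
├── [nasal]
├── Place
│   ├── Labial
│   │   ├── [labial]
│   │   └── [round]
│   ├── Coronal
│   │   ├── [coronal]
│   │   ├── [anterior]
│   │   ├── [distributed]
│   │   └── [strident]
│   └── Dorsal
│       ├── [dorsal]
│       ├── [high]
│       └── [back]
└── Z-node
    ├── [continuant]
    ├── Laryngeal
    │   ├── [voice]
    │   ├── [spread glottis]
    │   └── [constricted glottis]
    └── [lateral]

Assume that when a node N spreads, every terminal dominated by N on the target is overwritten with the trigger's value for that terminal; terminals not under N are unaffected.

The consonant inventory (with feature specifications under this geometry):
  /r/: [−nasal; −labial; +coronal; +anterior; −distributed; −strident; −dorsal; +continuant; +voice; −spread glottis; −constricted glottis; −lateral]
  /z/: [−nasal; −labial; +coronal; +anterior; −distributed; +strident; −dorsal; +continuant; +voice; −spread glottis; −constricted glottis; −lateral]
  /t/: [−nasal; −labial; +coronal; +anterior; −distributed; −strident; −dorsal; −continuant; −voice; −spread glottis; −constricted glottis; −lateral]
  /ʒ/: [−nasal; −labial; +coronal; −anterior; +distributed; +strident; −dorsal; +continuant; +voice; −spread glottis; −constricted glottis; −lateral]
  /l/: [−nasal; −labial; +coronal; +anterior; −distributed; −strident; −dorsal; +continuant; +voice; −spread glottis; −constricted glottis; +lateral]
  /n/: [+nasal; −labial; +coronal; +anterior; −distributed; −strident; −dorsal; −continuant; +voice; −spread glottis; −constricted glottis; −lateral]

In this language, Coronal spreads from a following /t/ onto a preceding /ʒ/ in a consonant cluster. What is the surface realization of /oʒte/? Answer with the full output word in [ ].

Terminals under Coronal in this geometry: [coronal], [anterior], [distributed], [strident].
The target acquires /t/'s values for everything under Coronal — [+coronal], [+anterior], [−distributed], [−strident] — while keeping its own [nasal], [labial], [dorsal], ….
The resulting bundle matches /r/ in the inventory; substituting it for /ʒ/ gives [orte].

[orte]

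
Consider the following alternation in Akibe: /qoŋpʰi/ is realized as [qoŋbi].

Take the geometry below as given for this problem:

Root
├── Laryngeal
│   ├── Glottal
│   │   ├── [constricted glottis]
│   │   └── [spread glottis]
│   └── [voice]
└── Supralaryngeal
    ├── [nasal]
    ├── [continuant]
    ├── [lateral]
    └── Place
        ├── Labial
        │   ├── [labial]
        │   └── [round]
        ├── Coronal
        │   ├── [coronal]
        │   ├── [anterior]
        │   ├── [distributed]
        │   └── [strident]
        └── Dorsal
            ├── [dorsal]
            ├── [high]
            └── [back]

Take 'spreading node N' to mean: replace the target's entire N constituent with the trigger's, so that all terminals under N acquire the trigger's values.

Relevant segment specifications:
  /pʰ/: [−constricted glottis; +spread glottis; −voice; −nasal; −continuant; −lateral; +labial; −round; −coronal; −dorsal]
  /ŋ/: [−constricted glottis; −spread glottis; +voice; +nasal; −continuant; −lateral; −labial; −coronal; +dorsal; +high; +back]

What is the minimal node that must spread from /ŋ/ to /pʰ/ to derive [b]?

Feature comparison: [voice], [spread glottis] differ between /pʰ/ and [b]; the remaining terminals match.
The smallest constituent containing every changed terminal is Laryngeal — each of its daughters lacks at least one of the affected features.
If Laryngeal spreads, every terminal under it takes /ŋ/'s value, producing [b] as observed.
[labial], [dorsal] — on which /ŋ/ differs from /pʰ/ — are unchanged, so Root cannot have spread; the constituent is no larger than Laryngeal.

Laryngeal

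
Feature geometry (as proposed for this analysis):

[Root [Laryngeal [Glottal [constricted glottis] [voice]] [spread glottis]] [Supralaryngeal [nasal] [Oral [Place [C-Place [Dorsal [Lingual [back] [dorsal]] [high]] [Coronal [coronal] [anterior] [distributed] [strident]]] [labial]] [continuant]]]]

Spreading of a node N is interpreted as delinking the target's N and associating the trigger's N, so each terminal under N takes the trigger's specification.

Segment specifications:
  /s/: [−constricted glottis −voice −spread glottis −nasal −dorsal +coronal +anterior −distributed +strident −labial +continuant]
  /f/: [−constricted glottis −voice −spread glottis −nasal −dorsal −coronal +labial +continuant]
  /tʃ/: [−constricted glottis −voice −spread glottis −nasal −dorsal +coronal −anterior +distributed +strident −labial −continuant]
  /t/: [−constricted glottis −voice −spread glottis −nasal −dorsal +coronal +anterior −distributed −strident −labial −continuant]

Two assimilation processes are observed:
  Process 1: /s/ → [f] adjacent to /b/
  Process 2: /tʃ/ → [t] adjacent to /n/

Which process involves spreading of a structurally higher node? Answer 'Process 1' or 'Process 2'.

Process 1

Process 1 alters [labial], [coronal], [anterior], [distributed], [strident]; the lowest common ancestor is Place (depth 3 from Root).
Process 2 alters [anterior], [distributed], [strident]; the lowest common ancestor is Coronal (depth 5 from Root).
Depth 3 < depth 5; Process 1 involves the structurally higher constituent Place.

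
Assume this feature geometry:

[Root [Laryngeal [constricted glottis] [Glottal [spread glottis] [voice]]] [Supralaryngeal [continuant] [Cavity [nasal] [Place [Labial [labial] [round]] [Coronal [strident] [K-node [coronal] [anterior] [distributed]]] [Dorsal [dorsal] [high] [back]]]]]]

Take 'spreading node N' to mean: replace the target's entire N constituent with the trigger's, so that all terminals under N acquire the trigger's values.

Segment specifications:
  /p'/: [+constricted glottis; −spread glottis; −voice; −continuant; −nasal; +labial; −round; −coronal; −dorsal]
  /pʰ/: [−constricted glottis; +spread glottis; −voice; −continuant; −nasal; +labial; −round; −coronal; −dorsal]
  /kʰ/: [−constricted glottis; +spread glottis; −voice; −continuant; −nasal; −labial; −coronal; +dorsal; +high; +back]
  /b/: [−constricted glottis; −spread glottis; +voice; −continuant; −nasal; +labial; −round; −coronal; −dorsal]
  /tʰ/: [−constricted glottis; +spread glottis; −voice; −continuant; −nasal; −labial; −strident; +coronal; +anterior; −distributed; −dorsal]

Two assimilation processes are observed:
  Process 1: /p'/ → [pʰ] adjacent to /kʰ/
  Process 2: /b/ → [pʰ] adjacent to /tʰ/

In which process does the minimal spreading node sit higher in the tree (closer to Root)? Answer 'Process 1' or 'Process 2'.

Process 1 alters [spread glottis], [constricted glottis]; the lowest common ancestor is Laryngeal (depth 1 from Root).
Process 2: the features that change are [voice], [spread glottis]; the minimal node is Glottal (depth 2).
Laryngeal is closer to Root than Glottal, so Process 1 spreads the higher node.

Process 1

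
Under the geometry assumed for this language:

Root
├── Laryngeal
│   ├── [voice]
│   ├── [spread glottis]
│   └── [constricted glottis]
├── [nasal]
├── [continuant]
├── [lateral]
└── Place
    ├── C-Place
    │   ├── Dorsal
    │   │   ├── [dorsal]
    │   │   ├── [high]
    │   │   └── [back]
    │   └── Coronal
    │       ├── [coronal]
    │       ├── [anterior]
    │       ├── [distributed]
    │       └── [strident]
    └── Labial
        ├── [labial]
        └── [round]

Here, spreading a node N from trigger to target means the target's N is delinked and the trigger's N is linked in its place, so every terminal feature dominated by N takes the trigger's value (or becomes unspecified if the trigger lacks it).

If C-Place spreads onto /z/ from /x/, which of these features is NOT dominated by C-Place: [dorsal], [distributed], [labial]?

[labial]

C-Place dominates exactly [dorsal], [high], [back], [coronal], [anterior], [distributed], [strident].
[dorsal], [distributed] all lie under C-Place, so they are overwritten when C-Place spreads.
[labial] is not within the C-Place subtree (it hangs from Labial), so /z/'s [labial] value survives.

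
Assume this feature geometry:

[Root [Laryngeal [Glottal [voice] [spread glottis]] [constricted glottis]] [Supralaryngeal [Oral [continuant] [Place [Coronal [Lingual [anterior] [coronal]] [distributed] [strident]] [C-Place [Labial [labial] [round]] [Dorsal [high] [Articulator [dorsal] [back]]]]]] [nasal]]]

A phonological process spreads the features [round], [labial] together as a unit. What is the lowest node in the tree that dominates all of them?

[round] is immediately dominated by Labial.
[labial] is immediately dominated by Labial.
These paths first converge at Labial; no daughter of Labial dominates all 2 features, so Labial is the minimal constituent.

Labial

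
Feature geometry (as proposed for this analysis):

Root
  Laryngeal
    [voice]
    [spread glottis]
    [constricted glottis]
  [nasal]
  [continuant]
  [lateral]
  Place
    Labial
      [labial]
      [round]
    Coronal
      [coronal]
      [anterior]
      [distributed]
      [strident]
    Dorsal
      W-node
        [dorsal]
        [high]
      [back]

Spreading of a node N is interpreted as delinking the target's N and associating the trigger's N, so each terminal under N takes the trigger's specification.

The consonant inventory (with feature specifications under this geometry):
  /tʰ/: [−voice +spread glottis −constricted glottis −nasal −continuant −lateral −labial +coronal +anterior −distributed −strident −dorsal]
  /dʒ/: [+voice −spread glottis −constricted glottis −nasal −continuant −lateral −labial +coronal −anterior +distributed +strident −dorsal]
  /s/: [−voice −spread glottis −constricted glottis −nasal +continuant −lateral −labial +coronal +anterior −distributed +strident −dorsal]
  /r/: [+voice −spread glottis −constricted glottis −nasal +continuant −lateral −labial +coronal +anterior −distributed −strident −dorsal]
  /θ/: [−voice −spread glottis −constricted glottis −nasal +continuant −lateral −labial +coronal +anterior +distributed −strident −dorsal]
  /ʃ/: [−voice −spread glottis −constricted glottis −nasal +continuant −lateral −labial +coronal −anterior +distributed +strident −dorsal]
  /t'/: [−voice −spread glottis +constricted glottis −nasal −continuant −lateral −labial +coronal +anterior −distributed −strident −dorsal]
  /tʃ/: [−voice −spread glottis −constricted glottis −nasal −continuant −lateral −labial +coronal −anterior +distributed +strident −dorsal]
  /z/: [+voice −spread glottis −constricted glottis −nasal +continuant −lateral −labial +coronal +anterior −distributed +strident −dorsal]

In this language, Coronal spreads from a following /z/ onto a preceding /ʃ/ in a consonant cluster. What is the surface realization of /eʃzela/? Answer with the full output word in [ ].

Terminals under Coronal in this geometry: [coronal], [anterior], [distributed], [strident].
The target acquires /z/'s values for everything under Coronal — [+coronal], [+anterior], [−distributed], [+strident] — while keeping its own [voice], [spread glottis], [constricted glottis], ….
The resulting bundle matches /s/ in the inventory; substituting it for /ʃ/ gives [eszela].

[eszela]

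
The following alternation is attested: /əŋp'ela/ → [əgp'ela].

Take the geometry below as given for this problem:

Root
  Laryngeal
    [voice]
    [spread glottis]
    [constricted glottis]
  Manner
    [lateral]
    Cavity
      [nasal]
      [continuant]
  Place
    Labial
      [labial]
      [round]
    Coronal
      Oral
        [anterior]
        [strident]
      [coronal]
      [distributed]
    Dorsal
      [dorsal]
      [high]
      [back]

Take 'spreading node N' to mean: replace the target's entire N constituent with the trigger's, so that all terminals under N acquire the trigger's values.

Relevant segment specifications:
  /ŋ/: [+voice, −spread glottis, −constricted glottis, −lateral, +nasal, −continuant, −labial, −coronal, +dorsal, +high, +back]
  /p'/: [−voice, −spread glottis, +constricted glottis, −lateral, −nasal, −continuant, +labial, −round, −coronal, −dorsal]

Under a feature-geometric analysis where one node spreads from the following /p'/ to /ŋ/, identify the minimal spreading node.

[nasal]

The alternation /ŋ/ → [g] changes [nasal] and nothing else.
Since just one terminal is affected and it takes /p'/'s value, spreading the terminal [nasal] alone is sufficient and minimal.
[constricted glottis], [voice] stay as in /ŋ/ although /p'/ differs there, so no node dominating them spread; among the remaining candidates [nasal] is the lowest that derives the output.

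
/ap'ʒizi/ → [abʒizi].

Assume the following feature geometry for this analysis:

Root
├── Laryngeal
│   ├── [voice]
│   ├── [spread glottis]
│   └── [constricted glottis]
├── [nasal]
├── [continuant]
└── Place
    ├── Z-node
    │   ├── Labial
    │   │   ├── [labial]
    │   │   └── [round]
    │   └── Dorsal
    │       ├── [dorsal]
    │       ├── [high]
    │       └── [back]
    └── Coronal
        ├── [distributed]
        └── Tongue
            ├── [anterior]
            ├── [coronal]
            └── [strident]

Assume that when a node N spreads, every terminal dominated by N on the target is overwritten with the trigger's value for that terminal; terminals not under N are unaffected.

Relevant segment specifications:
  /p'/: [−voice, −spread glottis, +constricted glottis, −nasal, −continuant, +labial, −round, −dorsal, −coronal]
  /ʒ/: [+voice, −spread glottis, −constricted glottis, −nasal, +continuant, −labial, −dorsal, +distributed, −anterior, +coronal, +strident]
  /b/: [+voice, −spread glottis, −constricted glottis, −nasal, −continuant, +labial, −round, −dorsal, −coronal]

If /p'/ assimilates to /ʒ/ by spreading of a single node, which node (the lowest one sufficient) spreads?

Laryngeal

Feature comparison: [voice], [constricted glottis] differ between /p'/ and [b]; the remaining terminals match.
These terminals are all dominated by Laryngeal, and no proper subconstituent of Laryngeal covers them all; Laryngeal is their lowest common ancestor.
If Laryngeal spreads, every terminal under it takes /ʒ/'s value, producing [b] as observed.
Since [continuant], [labial] are preserved even though /ʒ/ disagrees there, no node above Laryngeal spread.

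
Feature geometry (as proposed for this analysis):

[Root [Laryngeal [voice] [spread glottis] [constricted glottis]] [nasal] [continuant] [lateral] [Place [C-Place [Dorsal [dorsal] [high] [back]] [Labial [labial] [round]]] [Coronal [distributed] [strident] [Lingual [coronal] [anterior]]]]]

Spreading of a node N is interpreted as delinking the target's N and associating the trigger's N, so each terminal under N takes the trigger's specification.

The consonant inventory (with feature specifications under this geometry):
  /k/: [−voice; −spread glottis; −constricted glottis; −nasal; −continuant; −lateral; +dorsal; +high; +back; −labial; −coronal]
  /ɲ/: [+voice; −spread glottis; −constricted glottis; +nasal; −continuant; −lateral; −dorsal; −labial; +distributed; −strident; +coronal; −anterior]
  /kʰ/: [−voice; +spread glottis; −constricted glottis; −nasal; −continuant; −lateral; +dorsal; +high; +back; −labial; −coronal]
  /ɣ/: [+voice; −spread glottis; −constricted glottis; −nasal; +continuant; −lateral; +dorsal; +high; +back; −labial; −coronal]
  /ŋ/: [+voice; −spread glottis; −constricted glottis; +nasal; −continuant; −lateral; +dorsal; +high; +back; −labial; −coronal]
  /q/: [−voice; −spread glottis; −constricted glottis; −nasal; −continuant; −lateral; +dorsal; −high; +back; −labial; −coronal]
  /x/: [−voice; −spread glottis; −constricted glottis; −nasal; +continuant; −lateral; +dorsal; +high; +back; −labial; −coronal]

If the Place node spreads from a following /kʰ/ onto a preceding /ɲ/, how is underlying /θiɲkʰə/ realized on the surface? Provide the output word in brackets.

[θiŋkʰə]

Terminals under Place in this geometry: [dorsal], [high], [back], [labial], [round], [distributed], [strident], [coronal], [anterior].
Spreading Place from /kʰ/ onto /ɲ/ replaces those values with /kʰ/'s: [+dorsal], [+high], [+back], [−labial], [−coronal]. Features outside Place ([voice], [spread glottis], [constricted glottis], …) stay as in /ɲ/.
Among the inventory, only /ŋ/ has exactly this specification, giving the surface form [θiŋkʰə].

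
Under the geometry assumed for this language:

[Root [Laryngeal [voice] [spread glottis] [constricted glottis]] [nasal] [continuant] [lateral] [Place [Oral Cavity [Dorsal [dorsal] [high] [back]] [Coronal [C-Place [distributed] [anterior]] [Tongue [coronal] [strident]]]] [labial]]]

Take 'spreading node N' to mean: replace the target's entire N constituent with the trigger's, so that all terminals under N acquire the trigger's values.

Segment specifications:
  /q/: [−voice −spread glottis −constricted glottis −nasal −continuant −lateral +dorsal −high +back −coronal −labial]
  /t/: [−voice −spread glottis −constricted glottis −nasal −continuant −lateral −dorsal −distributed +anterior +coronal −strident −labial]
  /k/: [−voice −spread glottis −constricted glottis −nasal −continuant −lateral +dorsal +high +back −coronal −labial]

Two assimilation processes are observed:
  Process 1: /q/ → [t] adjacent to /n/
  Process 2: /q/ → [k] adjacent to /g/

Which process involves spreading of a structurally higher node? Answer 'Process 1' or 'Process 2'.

Process 1

Process 1: the features that change are [coronal], [anterior], [distributed], [strident], [dorsal], [high], [back]; the minimal node is Oral Cavity (depth 2).
Process 2: the feature that changes is [high]; the minimal node is [high] (depth 4).
Oral Cavity is closer to Root than [high], so Process 1 spreads the higher node.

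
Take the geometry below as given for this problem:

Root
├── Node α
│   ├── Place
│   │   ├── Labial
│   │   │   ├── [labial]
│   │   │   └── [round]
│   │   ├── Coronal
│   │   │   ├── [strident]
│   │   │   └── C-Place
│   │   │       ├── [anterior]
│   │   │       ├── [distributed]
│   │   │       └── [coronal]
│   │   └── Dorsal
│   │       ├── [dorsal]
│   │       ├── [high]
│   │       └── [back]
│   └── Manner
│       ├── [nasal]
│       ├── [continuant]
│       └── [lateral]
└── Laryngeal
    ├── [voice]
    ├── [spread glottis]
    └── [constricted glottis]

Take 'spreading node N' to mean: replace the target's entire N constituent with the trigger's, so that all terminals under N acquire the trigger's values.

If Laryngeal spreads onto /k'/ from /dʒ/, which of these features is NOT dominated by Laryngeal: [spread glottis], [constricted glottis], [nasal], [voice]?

[nasal]

The terminals dominated by Laryngeal are [voice], [spread glottis], [constricted glottis].
[constricted glottis], [voice], [spread glottis] all lie under Laryngeal, so they are overwritten when Laryngeal spreads.
But [nasal] is a dependent of Manner, outside Laryngeal; it is therefore untouched by the spreading.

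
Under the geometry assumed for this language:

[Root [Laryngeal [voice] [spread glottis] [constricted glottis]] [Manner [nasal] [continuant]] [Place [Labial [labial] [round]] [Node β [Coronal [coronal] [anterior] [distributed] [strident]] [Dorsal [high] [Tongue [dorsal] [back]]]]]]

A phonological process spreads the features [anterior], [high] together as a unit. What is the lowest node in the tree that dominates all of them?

Node β

[anterior] is immediately dominated by Coronal.
[high] is immediately dominated by Dorsal.
The lowest node appearing on every path is Node β; each proper daughter of Node β fails to dominate at least one of the listed features.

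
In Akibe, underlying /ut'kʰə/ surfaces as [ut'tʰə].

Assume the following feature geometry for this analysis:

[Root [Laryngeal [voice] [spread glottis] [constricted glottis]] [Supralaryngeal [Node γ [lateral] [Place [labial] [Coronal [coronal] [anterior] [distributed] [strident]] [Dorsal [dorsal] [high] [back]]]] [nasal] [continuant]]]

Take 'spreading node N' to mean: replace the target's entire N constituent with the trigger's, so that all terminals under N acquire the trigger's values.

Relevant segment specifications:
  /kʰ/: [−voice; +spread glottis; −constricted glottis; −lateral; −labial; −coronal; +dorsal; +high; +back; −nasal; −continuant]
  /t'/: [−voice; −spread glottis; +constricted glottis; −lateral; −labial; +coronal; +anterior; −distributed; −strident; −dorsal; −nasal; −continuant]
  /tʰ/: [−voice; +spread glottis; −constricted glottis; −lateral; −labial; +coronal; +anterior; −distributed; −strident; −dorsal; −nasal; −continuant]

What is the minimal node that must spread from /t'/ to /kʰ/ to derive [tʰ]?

Comparing /kʰ/ with its surface form [tʰ], the features that change are [coronal], [anterior], [distributed], [strident], [dorsal], [high], [back].
These terminals are all dominated by Place, and no proper subconstituent of Place covers them all; Place is their lowest common ancestor.
If Place spreads, every terminal under it takes /t'/'s value, producing [tʰ] as observed.
Features on which the two segments disagree outside Place, such as [spread glottis], [constricted glottis], are unchanged — nothing dominating them spread, and Place is the minimal sufficient constituent.

Place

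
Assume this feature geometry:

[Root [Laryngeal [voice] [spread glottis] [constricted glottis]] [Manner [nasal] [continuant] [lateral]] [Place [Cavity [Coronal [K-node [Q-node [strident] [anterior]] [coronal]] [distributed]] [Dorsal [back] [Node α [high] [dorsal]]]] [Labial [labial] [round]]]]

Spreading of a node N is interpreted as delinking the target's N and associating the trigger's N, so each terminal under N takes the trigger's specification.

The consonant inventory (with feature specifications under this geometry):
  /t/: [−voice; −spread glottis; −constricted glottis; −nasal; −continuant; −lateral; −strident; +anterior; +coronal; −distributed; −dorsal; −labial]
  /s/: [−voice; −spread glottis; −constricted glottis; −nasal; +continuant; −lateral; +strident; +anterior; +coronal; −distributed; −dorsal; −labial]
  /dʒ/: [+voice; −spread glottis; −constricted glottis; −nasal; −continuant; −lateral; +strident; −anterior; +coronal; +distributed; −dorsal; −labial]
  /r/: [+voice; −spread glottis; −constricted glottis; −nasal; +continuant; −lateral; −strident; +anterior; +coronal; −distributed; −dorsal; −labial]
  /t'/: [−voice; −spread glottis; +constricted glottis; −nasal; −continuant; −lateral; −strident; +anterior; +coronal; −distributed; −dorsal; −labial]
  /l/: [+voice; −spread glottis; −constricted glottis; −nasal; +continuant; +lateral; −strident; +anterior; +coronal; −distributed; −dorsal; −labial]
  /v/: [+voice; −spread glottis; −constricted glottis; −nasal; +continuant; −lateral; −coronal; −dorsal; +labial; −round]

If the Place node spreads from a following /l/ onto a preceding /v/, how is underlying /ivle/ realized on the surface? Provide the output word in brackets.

[irle]

Terminals under Place in this geometry: [strident], [anterior], [coronal], [distributed], [back], [high], [dorsal], [labial], [round].
The target acquires /l/'s values for everything under Place — [−strident], [+anterior], [+coronal], [−distributed], [−dorsal], [−labial] — while keeping its own [voice], [spread glottis], [constricted glottis], ….
Among the inventory, only /r/ has exactly this specification, giving the surface form [irle].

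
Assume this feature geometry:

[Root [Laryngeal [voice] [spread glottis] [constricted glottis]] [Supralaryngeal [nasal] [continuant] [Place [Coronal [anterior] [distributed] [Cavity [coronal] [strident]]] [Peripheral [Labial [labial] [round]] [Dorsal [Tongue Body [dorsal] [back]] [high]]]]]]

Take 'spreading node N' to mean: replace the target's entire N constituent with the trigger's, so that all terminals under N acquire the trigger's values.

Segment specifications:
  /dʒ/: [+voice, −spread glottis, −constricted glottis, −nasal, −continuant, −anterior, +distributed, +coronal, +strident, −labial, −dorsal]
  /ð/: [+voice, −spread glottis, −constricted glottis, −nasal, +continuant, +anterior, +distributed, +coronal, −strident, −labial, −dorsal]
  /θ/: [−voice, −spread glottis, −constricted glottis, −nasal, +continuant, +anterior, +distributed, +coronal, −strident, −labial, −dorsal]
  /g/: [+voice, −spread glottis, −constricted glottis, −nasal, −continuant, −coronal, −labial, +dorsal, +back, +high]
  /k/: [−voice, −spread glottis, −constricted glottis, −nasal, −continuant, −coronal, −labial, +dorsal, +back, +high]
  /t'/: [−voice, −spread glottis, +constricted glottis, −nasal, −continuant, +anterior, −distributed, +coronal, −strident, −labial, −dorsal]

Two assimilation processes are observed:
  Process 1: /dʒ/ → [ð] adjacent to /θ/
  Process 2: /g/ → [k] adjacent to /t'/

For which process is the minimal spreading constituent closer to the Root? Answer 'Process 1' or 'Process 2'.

Process 1

Process 1 alters [continuant], [anterior], [strident]; the lowest common ancestor is Supralaryngeal (depth 1 from Root).
In Process 2, [voice] changes, so the minimal spreading node is [voice] at depth 2.
Supralaryngeal is closer to Root than [voice], so Process 1 spreads the higher node.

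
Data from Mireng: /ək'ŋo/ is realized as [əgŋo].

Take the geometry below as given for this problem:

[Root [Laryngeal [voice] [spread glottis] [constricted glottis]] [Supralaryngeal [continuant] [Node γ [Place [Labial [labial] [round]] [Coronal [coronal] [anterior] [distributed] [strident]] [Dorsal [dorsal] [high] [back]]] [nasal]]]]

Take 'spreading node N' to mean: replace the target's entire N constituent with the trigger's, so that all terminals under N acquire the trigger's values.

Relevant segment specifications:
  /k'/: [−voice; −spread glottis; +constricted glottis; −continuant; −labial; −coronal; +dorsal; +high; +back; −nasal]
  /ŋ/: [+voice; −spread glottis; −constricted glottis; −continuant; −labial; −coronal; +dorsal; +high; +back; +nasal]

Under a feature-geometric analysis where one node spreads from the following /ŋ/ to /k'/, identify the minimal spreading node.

Comparing /k'/ with its surface form [g], the features that change are [voice], [constricted glottis].
The smallest constituent containing every changed terminal is Laryngeal — each of its daughters lacks at least one of the affected features.
If Laryngeal spreads, every terminal under it takes /ŋ/'s value, producing [g] as observed.
Since [nasal] is preserved even though /ŋ/ disagrees there, no node above Laryngeal spread.

Laryngeal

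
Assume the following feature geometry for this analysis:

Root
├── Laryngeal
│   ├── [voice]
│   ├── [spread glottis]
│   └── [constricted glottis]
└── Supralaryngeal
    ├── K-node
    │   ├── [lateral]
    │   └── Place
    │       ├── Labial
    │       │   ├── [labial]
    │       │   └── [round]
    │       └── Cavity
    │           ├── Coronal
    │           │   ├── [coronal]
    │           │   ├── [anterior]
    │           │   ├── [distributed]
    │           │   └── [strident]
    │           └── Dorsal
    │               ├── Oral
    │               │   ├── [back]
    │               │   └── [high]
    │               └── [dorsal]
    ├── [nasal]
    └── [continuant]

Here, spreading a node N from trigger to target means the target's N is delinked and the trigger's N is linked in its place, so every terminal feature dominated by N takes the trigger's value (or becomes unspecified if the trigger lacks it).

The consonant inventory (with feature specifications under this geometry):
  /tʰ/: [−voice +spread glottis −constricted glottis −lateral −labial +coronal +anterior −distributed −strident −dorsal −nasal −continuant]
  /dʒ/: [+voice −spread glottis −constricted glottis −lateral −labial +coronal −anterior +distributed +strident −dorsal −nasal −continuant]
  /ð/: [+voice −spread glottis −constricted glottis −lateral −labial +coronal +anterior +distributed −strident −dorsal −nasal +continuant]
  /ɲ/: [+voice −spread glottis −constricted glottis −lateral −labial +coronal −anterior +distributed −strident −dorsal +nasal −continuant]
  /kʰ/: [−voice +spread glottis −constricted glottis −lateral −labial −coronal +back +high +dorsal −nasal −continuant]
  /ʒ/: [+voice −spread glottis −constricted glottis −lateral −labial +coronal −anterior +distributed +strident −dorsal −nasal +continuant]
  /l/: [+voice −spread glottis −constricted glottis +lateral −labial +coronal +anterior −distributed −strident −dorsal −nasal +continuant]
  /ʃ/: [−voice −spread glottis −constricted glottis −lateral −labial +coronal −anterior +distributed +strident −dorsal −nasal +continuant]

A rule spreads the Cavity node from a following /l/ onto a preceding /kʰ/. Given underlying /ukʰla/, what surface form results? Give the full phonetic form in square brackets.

Terminals under Cavity in this geometry: [coronal], [anterior], [distributed], [strident], [back], [high], [dorsal].
The target acquires /l/'s values for everything under Cavity — [+coronal], [+anterior], [−distributed], [−strident], [−dorsal] — while keeping its own [voice], [spread glottis], [constricted glottis], ….
The resulting bundle matches /tʰ/ in the inventory; substituting it for /kʰ/ gives [utʰla].

[utʰla]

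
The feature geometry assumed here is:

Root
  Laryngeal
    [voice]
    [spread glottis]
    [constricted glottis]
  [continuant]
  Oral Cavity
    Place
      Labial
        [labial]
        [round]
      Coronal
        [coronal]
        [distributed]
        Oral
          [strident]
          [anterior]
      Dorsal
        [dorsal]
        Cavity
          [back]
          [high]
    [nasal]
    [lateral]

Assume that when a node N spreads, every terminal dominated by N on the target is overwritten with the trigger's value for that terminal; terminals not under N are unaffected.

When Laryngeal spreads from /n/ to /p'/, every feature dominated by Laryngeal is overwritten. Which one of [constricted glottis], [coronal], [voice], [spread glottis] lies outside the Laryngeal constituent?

The terminals dominated by Laryngeal are [voice], [spread glottis], [constricted glottis].
Of the listed options, [voice], [spread glottis], [constricted glottis] are among these and would be overwritten by spreading Laryngeal.
But [coronal] is a dependent of Coronal, outside Laryngeal; it is therefore untouched by the spreading.

[coronal]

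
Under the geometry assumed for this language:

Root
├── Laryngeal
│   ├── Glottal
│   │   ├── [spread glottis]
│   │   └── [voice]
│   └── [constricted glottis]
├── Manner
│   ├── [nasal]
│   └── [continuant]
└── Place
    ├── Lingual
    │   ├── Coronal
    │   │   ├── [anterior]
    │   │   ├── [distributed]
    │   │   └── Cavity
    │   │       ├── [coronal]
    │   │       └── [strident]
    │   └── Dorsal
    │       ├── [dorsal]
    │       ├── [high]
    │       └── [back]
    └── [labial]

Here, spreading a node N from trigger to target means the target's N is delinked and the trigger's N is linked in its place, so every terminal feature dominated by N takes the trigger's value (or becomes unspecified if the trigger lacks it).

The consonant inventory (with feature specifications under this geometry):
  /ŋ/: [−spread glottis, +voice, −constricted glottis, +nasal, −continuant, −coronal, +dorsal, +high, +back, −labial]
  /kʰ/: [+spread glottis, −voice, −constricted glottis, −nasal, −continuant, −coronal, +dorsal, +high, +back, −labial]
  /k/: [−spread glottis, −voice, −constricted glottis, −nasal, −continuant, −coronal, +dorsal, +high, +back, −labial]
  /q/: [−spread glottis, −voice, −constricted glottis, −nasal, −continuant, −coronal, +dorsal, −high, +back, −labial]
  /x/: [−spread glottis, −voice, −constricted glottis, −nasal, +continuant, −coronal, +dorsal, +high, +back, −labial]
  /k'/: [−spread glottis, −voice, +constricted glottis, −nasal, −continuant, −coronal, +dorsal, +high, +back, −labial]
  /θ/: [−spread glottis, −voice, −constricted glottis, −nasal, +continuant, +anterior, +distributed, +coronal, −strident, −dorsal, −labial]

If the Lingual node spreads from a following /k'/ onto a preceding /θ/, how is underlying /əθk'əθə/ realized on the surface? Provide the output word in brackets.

Lingual immediately or transitively dominates [anterior], [distributed], [coronal], [strident], [dorsal], [high], [back].
Spreading Lingual from /k'/ onto /θ/ replaces those values with /k'/'s: [−coronal], [+dorsal], [+high], [+back]. Features outside Lingual ([spread glottis], [voice], [constricted glottis], …) stay as in /θ/.
Among the inventory, only /x/ has exactly this specification, giving the surface form [əxk'əθə].

[əxk'əθə]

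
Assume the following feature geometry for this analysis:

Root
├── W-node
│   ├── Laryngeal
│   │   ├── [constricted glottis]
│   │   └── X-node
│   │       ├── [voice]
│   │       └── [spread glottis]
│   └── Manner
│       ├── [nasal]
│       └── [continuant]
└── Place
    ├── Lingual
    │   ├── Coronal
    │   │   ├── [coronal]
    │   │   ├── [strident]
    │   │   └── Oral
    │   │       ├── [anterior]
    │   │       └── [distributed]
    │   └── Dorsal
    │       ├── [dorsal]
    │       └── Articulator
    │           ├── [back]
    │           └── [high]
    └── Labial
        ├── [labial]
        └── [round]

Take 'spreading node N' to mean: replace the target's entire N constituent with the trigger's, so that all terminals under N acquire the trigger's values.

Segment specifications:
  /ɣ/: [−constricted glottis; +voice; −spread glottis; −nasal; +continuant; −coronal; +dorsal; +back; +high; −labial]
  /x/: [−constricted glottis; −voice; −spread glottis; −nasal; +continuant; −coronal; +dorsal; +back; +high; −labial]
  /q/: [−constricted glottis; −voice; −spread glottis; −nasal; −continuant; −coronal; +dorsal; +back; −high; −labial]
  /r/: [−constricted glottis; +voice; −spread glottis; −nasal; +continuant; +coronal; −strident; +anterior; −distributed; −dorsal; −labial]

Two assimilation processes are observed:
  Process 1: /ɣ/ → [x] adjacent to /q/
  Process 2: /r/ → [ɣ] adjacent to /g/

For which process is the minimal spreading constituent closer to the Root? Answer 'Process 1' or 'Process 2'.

Process 1 alters [voice]; the lowest dominating node is [voice] (depth 4 from Root).
Process 2 alters [coronal], [anterior], [distributed], [strident], [dorsal], [high], [back]; the lowest common ancestor is Lingual (depth 2 from Root).
Lingual is closer to Root than [voice], so Process 2 spreads the higher node.

Process 2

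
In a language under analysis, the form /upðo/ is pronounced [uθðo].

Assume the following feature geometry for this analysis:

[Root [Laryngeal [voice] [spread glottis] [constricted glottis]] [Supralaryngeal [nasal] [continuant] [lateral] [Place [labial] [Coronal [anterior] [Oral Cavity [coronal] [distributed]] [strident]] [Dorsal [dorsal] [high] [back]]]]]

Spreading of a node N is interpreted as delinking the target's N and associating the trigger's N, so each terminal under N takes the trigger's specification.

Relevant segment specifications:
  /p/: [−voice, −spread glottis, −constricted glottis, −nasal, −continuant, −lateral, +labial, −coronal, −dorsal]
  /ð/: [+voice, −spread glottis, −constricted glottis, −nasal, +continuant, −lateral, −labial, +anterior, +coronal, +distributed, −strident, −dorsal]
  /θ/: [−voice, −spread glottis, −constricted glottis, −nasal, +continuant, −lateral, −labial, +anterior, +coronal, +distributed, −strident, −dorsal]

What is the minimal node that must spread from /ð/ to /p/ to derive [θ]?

The alternation /p/ → [θ] changes [continuant], [labial], [coronal], [anterior], [distributed], [strident] and nothing else.
These terminals are all dominated by Supralaryngeal, and no proper subconstituent of Supralaryngeal covers them all; Supralaryngeal is their lowest common ancestor.
If Supralaryngeal spreads, every terminal under it takes /ð/'s value, producing [θ] as observed.
Had Root spread, [voice] would have taken /ð/'s value; it stays as in /p/, confirming the spreading constituent is exactly Supralaryngeal.

Supralaryngeal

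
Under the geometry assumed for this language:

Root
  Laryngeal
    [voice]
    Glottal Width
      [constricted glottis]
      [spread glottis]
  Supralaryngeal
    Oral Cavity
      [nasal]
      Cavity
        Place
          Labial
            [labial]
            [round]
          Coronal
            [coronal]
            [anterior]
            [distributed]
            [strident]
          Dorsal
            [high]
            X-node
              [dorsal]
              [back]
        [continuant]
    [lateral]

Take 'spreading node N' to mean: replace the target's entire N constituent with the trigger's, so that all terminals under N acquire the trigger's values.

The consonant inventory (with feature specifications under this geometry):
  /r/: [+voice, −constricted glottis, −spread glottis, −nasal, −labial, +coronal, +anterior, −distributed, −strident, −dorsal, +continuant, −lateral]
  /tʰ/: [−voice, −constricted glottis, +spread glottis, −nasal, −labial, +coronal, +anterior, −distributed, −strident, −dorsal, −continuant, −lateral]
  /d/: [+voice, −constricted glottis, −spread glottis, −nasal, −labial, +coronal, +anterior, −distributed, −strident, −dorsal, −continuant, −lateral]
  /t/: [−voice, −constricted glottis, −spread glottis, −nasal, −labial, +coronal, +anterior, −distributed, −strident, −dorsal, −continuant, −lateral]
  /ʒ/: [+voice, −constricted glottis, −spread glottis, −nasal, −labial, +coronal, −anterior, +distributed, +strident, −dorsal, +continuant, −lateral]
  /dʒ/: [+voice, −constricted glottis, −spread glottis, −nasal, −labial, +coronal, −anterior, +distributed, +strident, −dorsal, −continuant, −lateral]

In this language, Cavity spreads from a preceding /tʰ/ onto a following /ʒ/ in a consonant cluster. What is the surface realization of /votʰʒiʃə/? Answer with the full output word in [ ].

[votʰdiʃə]

Cavity immediately or transitively dominates [labial], [round], [coronal], [anterior], [distributed], [strident], [high], [dorsal], [back], [continuant].
After delinking /ʒ/'s Cavity and linking /tʰ/'s, the affected terminals become [−labial], [+coronal], [+anterior], [−distributed], [−strident], [−dorsal], [−continuant]; [voice], [constricted glottis], [spread glottis], … (outside Cavity) are retained from /ʒ/.
Among the inventory, only /d/ has exactly this specification, giving the surface form [votʰdiʃə].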